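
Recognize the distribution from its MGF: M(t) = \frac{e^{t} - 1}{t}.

The MGF M(t) = \frac{e^{t} - 1}{t} is the standard form for the Uniform distribution.
Comparing with the known MGF formula identifies: Uniform(0, 1)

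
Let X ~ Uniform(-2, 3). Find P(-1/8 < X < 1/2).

P(-1/8 < X < 1/2) = ∫_{-1/8}^{1/2} f(x) dx
where f(x) = \frac{1}{5}
= \frac{1}{8}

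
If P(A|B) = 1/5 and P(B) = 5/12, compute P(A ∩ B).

By definition, P(A|B) = P(A ∩ B) / P(B)
So P(A ∩ B) = P(A|B) × P(B)
= 1/5 × 5/12
= 1/12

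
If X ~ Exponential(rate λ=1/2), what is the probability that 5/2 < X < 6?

P(5/2 < X < 6) = ∫_{5/2}^{6} f(x) dx
where f(x) = \frac{e^{- \frac{x}{2}}}{2}
= - \frac{1}{e^{3}} + e^{- \frac{5}{4}}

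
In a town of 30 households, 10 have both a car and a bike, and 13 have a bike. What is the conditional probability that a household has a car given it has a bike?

P(A ∩ B) = 10/30 = 1/3
P(B) = 13/30
P(A|B) = P(A ∩ B) / P(B) = (1/3) / (13/30) = 10/13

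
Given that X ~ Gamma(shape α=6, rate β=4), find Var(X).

For X ~ Gamma(shape α=6, rate β=4):
Var(X) = \frac{3}{8}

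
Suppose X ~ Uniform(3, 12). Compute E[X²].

Using the identity E[X²] = Var(X) + (E[X])²:
E[X] = \frac{15}{2}
Var(X) = \frac{27}{4}
E[X²] = \frac{27}{4} + (\frac{15}{2})²
= 63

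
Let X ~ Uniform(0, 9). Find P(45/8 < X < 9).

P(45/8 < X < 9) = ∫_{45/8}^{9} f(x) dx
where f(x) = \frac{1}{9}
= \frac{3}{8}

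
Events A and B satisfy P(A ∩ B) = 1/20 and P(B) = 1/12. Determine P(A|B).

P(A|B) = P(A ∩ B) / P(B)
= (1/20) / (1/12)
= 3/5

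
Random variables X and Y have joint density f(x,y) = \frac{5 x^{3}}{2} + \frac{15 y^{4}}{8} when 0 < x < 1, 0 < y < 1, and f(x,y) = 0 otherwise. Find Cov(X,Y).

E[XY] = ∫∫ xy × f(x,y) dx dy = \frac{13}{32}
E[X] = \frac{11}{16}
E[Y] = \frac{5}{8}
Cov(X,Y) = E[XY] - E[X]E[Y] = - \frac{3}{128}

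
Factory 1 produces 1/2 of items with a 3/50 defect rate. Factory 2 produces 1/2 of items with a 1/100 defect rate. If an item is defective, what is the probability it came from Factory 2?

Using Bayes' theorem:
P(F1) = 1/2, P(D|F1) = 3/50
P(F2) = 1/2, P(D|F2) = 1/100
P(D) = P(D|F1)P(F1) + P(D|F2)P(F2)
     = \frac{7}{200}
P(F2|D) = P(D|F2)P(F2) / P(D)
= \frac{1}{7}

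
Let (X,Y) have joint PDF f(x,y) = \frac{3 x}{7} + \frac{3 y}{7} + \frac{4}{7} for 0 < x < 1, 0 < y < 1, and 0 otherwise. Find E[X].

E[X] = ∫_0^1 ∫_0^1 x × f(x,y) dy dx
= ∫_0^1 ∫_0^1 x × (\frac{3 x}{7} + \frac{3 y}{7} + \frac{4}{7}) dy dx
= \frac{15}{28}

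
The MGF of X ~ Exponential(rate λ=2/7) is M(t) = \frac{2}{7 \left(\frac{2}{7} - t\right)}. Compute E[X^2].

To find E[X^2], compute M^(2)(0):
M^(1)(t) = \frac{2}{7 \left(\frac{2}{7} - t\right)^{2}}
M^(2)(t) = \frac{4}{7 \left(\frac{2}{7} - t\right)^{3}}
M^(2)(0) = \frac{49}{2}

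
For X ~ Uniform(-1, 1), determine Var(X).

For X ~ Uniform(-1, 1):
Var(X) = \frac{1}{3}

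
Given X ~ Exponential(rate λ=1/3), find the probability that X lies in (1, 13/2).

P(1 < X < 13/2) = ∫_{1}^{13/2} f(x) dx
where f(x) = \frac{e^{- \frac{x}{3}}}{3}
= - \frac{1}{e^{\frac{13}{6}}} + e^{- \frac{1}{3}}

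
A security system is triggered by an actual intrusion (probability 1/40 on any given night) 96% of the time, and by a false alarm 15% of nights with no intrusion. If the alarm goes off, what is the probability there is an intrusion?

Let D = the rare event, + = positive/flagged.
P(D) = 1/40
P(+|D) = 96/100 = 24/25
P(+|D') = 15/100 = 3/20
P(+) = P(+|D)P(D) + P(+|D')P(D')
     = \frac{24}{25} × \frac{1}{40} + \frac{3}{20} × \frac{39}{40}
     = \frac{681}{4000}
P(D|+) = P(+|D)P(D)/P(+) = \frac{32}{227}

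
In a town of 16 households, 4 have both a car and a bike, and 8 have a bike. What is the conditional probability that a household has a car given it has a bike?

P(A ∩ B) = 4/16 = 1/4
P(B) = 8/16 = 1/2
P(A|B) = P(A ∩ B) / P(B) = (1/4) / (1/2) = 1/2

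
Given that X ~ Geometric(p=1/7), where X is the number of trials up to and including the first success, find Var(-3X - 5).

For X ~ Geometric(p=1/7), where X is the number of trials up to and including the first success:
Var(X) = 42
Var(-3X - 5) = (-3)² × Var(X) = 9 × 42 = 378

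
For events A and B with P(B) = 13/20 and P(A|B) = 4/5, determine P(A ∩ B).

By definition, P(A|B) = P(A ∩ B) / P(B)
So P(A ∩ B) = P(A|B) × P(B)
= 4/5 × 13/20
= 13/25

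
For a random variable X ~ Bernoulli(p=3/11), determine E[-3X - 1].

For X ~ Bernoulli(p=3/11):
E[X] = \frac{3}{11}
E[-3X - 1] = -3 × E[X] - 1 = - \frac{20}{11}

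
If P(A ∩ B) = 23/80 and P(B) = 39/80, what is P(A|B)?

P(A|B) = P(A ∩ B) / P(B)
= (23/80) / (39/80)
= 23/39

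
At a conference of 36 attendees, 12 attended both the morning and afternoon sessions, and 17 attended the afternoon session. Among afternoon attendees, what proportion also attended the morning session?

P(A ∩ B) = 12/36 = 1/3
P(B) = 17/36
P(A|B) = P(A ∩ B) / P(B) = (1/3) / (17/36) = 12/17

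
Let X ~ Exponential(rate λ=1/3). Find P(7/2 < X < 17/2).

P(7/2 < X < 17/2) = ∫_{7/2}^{17/2} f(x) dx
where f(x) = \frac{e^{- \frac{x}{3}}}{3}
= - \frac{1 - e^{\frac{5}{3}}}{e^{\frac{17}{6}}}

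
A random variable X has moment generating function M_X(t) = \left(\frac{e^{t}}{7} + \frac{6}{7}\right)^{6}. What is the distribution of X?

The MGF M(t) = \left(\frac{e^{t}}{7} + \frac{6}{7}\right)^{6} is the standard form for the Binomial distribution.
Comparing with the known MGF formula identifies: Binomial(n=6, p=1/7)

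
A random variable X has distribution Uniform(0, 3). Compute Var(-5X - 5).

For X ~ Uniform(0, 3):
Var(X) = \frac{3}{4}
Var(-5X - 5) = (-5)² × Var(X) = 25 × \frac{3}{4} = \frac{75}{4}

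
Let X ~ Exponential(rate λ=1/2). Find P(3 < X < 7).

P(3 < X < 7) = ∫_{3}^{7} f(x) dx
where f(x) = \frac{e^{- \frac{x}{2}}}{2}
= - \frac{1 - e^{2}}{e^{\frac{7}{2}}}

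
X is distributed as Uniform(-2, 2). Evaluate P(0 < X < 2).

P(0 < X < 2) = ∫_{0}^{2} f(x) dx
where f(x) = \frac{1}{4}
= \frac{1}{2}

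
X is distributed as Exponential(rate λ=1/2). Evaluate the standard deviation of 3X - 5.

For X ~ Exponential(rate λ=1/2):
Var(X) = 4
SD(X) = √(Var(X)) = √(4) = 2
SD(3X - 5) = |3| × SD(X) = 3 × 2 = 6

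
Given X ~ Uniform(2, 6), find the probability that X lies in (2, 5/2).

P(2 < X < 5/2) = ∫_{2}^{5/2} f(x) dx
where f(x) = \frac{1}{4}
= \frac{1}{8}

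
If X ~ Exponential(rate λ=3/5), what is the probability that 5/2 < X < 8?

P(5/2 < X < 8) = ∫_{5/2}^{8} f(x) dx
where f(x) = \frac{3 e^{- \frac{3 x}{5}}}{5}
= - \frac{1}{e^{\frac{24}{5}}} + e^{- \frac{3}{2}}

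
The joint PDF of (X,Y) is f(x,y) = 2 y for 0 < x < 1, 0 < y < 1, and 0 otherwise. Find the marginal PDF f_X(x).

f_X(x) = ∫_0^1 f(x,y) dy
= ∫_0^1 2 y dy
= 1 for 0 < x < 1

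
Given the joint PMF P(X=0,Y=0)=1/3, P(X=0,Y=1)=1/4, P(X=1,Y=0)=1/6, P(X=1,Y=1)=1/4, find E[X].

First find marginal of X:
P(X=0) = 7/12
P(X=1) = 5/12
E[X] = 0 × 7/12 + 1 × 5/12 = 5/12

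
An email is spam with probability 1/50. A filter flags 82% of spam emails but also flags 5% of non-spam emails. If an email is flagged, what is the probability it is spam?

Let D = the rare event, + = positive/flagged.
P(D) = 1/50
P(+|D) = 82/100 = 41/50
P(+|D') = 5/100 = 1/20
P(+) = P(+|D)P(D) + P(+|D')P(D')
     = \frac{41}{50} × \frac{1}{50} + \frac{1}{20} × \frac{49}{50}
     = \frac{327}{5000}
P(D|+) = P(+|D)P(D)/P(+) = \frac{82}{327}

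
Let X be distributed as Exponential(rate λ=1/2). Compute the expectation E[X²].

Using the identity E[X²] = Var(X) + (E[X])²:
E[X] = 2
Var(X) = 4
E[X²] = 4 + (2)²
= 8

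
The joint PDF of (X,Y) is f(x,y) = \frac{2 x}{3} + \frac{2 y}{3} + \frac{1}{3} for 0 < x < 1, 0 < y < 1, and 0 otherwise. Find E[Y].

E[Y] = ∫_0^1 ∫_0^1 y × f(x,y) dx dy
= \frac{5}{9}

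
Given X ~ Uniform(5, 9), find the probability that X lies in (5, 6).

P(5 < X < 6) = ∫_{5}^{6} f(x) dx
where f(x) = \frac{1}{4}
= \frac{1}{4}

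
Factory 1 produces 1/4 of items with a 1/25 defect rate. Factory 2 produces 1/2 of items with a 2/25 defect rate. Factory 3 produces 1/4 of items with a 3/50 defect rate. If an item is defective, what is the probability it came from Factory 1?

Using Bayes' theorem:
P(F1) = 1/4, P(D|F1) = 1/25
P(F2) = 1/2, P(D|F2) = 2/25
P(F3) = 1/4, P(D|F3) = 3/50
P(D) = P(D|F1)P(F1) + P(D|F2)P(F2) + P(D|F3)P(F3)
     = \frac{13}{200}
P(F1|D) = P(D|F1)P(F1) / P(D)
= \frac{2}{13}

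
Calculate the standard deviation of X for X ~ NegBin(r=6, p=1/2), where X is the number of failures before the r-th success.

For X ~ NegBin(r=6, p=1/2), where X is the number of failures before the r-th success:
Var(X) = 12
SD(X) = √(Var(X)) = √(12) = 2 \sqrt{3}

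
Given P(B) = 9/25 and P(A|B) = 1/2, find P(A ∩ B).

By definition, P(A|B) = P(A ∩ B) / P(B)
So P(A ∩ B) = P(A|B) × P(B)
= 1/2 × 9/25
= 9/50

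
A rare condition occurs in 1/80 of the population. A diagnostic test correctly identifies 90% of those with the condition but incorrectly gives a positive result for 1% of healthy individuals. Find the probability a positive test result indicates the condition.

Let D = the rare event, + = positive/flagged.
P(D) = 1/80
P(+|D) = 90/100 = 9/10
P(+|D') = 1/100
P(+) = P(+|D)P(D) + P(+|D')P(D')
     = \frac{9}{10} × \frac{1}{80} + \frac{1}{100} × \frac{79}{80}
     = \frac{169}{8000}
P(D|+) = P(+|D)P(D)/P(+) = \frac{90}{169}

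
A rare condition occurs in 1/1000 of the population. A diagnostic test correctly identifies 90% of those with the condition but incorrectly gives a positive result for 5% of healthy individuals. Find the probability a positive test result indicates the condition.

Let D = the rare event, + = positive/flagged.
P(D) = 1/1000
P(+|D) = 90/100 = 9/10
P(+|D') = 5/100 = 1/20
P(+) = P(+|D)P(D) + P(+|D')P(D')
     = \frac{9}{10} × \frac{1}{1000} + \frac{1}{20} × \frac{999}{1000}
     = \frac{1017}{20000}
P(D|+) = P(+|D)P(D)/P(+) = \frac{2}{113}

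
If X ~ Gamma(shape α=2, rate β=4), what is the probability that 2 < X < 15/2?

P(2 < X < 15/2) = ∫_{2}^{15/2} f(x) dx
where f(x) = 16 x e^{- 4 x}
= \frac{-31 + 9 e^{22}}{e^{30}}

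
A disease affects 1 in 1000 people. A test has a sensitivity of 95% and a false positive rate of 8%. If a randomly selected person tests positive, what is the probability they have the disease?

Let D = the rare event, + = positive/flagged.
P(D) = 1/1000
P(+|D) = 95/100 = 19/20
P(+|D') = 8/100 = 2/25
P(+) = P(+|D)P(D) + P(+|D')P(D')
     = \frac{19}{20} × \frac{1}{1000} + \frac{2}{25} × \frac{999}{1000}
     = \frac{8087}{100000}
P(D|+) = P(+|D)P(D)/P(+) = \frac{95}{8087}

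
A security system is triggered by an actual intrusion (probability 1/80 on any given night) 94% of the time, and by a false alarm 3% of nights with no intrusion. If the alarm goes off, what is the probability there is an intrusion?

Let D = the rare event, + = positive/flagged.
P(D) = 1/80
P(+|D) = 94/100 = 47/50
P(+|D') = 3/100
P(+) = P(+|D)P(D) + P(+|D')P(D')
     = \frac{47}{50} × \frac{1}{80} + \frac{3}{100} × \frac{79}{80}
     = \frac{331}{8000}
P(D|+) = P(+|D)P(D)/P(+) = \frac{94}{331}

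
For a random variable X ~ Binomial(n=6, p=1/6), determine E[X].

For X ~ Binomial(n=6, p=1/6), the expected value is:
E[X] = 1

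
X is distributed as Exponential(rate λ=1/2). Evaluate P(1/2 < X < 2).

P(1/2 < X < 2) = ∫_{1/2}^{2} f(x) dx
where f(x) = \frac{e^{- \frac{x}{2}}}{2}
= - \frac{1}{e} + e^{- \frac{1}{4}}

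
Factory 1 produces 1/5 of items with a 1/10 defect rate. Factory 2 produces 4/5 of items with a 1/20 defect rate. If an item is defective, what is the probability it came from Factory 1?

Using Bayes' theorem:
P(F1) = 1/5, P(D|F1) = 1/10
P(F2) = 4/5, P(D|F2) = 1/20
P(D) = P(D|F1)P(F1) + P(D|F2)P(F2)
     = \frac{3}{50}
P(F1|D) = P(D|F1)P(F1) / P(D)
= \frac{1}{3}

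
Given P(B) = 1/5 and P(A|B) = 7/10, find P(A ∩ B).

By definition, P(A|B) = P(A ∩ B) / P(B)
So P(A ∩ B) = P(A|B) × P(B)
= 7/10 × 1/5
= 7/50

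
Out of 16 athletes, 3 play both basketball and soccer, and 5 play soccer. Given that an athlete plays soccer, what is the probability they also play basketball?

P(A ∩ B) = 3/16
P(B) = 5/16
P(A|B) = P(A ∩ B) / P(B) = (3/16) / (5/16) = 3/5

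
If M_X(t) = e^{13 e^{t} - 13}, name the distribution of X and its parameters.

The MGF M(t) = e^{13 e^{t} - 13} is the standard form for the Poisson distribution.
Comparing with the known MGF formula identifies: Poisson(λ=13)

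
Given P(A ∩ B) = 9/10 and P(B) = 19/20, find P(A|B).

P(A|B) = P(A ∩ B) / P(B)
= (9/10) / (19/20)
= 18/19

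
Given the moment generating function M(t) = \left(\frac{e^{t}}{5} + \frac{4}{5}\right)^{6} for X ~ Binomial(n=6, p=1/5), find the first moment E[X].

To find E[X], compute M^(1)(0):
M^(1)(t) = \frac{6 \left(\frac{e^{t}}{5} + \frac{4}{5}\right)^{5} e^{t}}{5}
M^(1)(0) = \frac{6}{5}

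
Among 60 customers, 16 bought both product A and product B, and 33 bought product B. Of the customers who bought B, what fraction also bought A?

P(A ∩ B) = 16/60 = 4/15
P(B) = 33/60 = 11/20
P(A|B) = P(A ∩ B) / P(B) = (4/15) / (11/20) = 16/33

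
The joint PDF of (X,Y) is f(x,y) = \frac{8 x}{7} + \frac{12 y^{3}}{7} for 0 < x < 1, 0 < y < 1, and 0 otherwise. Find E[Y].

E[Y] = ∫_0^1 ∫_0^1 y × f(x,y) dx dy
= \frac{22}{35}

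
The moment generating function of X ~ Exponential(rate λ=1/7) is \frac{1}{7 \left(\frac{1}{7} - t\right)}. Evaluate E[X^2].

To find E[X^2], compute M^(2)(0):
M^(1)(t) = \frac{1}{7 \left(\frac{1}{7} - t\right)^{2}}
M^(2)(t) = \frac{2}{7 \left(\frac{1}{7} - t\right)^{3}}
M^(2)(0) = 98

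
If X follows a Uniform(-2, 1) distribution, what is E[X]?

For X ~ Uniform(-2, 1), the expected value is:
E[X] = - \frac{1}{2}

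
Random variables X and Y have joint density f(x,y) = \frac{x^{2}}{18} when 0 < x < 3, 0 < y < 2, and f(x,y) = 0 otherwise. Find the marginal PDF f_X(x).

f_X(x) = ∫_0^2 f(x,y) dy
= ∫_0^2 \frac{x^{2}}{18} dy
= \frac{x^{2}}{9} for 0 < x < 3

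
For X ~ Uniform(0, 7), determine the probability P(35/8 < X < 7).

P(35/8 < X < 7) = ∫_{35/8}^{7} f(x) dx
where f(x) = \frac{1}{7}
= \frac{3}{8}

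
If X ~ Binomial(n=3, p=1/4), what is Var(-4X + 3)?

For X ~ Binomial(n=3, p=1/4):
Var(X) = \frac{9}{16}
Var(-4X + 3) = (-4)² × Var(X) = 16 × \frac{9}{16} = 9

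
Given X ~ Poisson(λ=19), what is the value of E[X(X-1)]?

E[X(X-1)] = E[X² - X] = E[X²] - E[X]
E[X] = 19
E[X²] = Var(X) + (E[X])² = 19 + (19)² = 380
E[X(X-1)] = 380 - 19 = 361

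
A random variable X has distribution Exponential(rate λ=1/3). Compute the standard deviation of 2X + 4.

For X ~ Exponential(rate λ=1/3):
Var(X) = 9
SD(X) = √(Var(X)) = √(9) = 3
SD(2X + 4) = |2| × SD(X) = 2 × 3 = 6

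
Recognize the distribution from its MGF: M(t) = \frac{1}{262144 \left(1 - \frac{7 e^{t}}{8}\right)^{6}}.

The MGF M(t) = \frac{1}{262144 \left(1 - \frac{7 e^{t}}{8}\right)^{6}} is the standard form for the NegativeBinomial distribution.
Comparing with the known MGF formula identifies: NegBin(r=6, p=1/8), X = failures before r-th success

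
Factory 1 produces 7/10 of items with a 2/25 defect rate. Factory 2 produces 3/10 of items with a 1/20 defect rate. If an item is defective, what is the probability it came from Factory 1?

Using Bayes' theorem:
P(F1) = 7/10, P(D|F1) = 2/25
P(F2) = 3/10, P(D|F2) = 1/20
P(D) = P(D|F1)P(F1) + P(D|F2)P(F2)
     = \frac{71}{1000}
P(F1|D) = P(D|F1)P(F1) / P(D)
= \frac{56}{71}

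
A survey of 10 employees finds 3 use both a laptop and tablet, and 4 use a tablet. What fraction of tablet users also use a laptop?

P(A ∩ B) = 3/10
P(B) = 4/10 = 2/5
P(A|B) = P(A ∩ B) / P(B) = (3/10) / (2/5) = 3/4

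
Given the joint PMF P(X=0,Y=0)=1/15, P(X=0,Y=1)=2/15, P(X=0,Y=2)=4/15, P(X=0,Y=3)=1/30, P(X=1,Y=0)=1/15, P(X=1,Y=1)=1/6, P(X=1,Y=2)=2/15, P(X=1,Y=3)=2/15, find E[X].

First find marginal of X:
P(X=0) = 1/2
P(X=1) = 1/2
E[X] = 0 × 1/2 + 1 × 1/2 = 1/2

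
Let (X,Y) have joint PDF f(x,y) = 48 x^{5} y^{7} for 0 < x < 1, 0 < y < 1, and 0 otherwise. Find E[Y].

E[Y] = ∫_0^1 ∫_0^1 y × f(x,y) dx dy
= \frac{8}{9}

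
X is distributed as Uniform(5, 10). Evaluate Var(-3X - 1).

For X ~ Uniform(5, 10):
Var(X) = \frac{25}{12}
Var(-3X - 1) = (-3)² × Var(X) = 9 × \frac{25}{12} = \frac{75}{4}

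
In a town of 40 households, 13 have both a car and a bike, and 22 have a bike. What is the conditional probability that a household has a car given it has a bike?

P(A ∩ B) = 13/40
P(B) = 22/40 = 11/20
P(A|B) = P(A ∩ B) / P(B) = (13/40) / (11/20) = 13/22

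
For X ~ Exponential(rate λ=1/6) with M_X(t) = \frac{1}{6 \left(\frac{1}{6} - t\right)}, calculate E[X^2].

To find E[X^2], compute M^(2)(0):
M^(1)(t) = \frac{1}{6 \left(\frac{1}{6} - t\right)^{2}}
M^(2)(t) = \frac{1}{3 \left(\frac{1}{6} - t\right)^{3}}
M^(2)(0) = 72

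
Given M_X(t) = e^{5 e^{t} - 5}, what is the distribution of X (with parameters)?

The MGF M(t) = e^{5 e^{t} - 5} is the standard form for the Poisson distribution.
Comparing with the known MGF formula identifies: Poisson(λ=5)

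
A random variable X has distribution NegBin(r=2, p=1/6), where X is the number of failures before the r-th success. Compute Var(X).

For X ~ NegBin(r=2, p=1/6), where X is the number of failures before the r-th success:
Var(X) = 60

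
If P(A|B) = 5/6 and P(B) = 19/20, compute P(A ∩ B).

By definition, P(A|B) = P(A ∩ B) / P(B)
So P(A ∩ B) = P(A|B) × P(B)
= 5/6 × 19/20
= 19/24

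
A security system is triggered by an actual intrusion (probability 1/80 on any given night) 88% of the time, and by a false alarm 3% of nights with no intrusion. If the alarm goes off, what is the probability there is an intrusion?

Let D = the rare event, + = positive/flagged.
P(D) = 1/80
P(+|D) = 88/100 = 22/25
P(+|D') = 3/100
P(+) = P(+|D)P(D) + P(+|D')P(D')
     = \frac{22}{25} × \frac{1}{80} + \frac{3}{100} × \frac{79}{80}
     = \frac{13}{320}
P(D|+) = P(+|D)P(D)/P(+) = \frac{88}{325}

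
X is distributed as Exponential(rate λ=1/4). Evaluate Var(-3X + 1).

For X ~ Exponential(rate λ=1/4):
Var(X) = 16
Var(-3X + 1) = (-3)² × Var(X) = 9 × 16 = 144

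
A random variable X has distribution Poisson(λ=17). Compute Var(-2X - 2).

For X ~ Poisson(λ=17):
Var(X) = 17
Var(-2X - 2) = (-2)² × Var(X) = 4 × 17 = 68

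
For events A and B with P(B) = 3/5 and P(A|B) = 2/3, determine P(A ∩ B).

By definition, P(A|B) = P(A ∩ B) / P(B)
So P(A ∩ B) = P(A|B) × P(B)
= 2/3 × 3/5
= 2/5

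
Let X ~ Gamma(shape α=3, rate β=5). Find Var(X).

For X ~ Gamma(shape α=3, rate β=5):
Var(X) = \frac{3}{25}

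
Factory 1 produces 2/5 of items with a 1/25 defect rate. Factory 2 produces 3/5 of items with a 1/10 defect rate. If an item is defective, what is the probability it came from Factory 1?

Using Bayes' theorem:
P(F1) = 2/5, P(D|F1) = 1/25
P(F2) = 3/5, P(D|F2) = 1/10
P(D) = P(D|F1)P(F1) + P(D|F2)P(F2)
     = \frac{19}{250}
P(F1|D) = P(D|F1)P(F1) / P(D)
= \frac{4}{19}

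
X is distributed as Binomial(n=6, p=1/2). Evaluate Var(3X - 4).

For X ~ Binomial(n=6, p=1/2):
Var(X) = \frac{3}{2}
Var(3X - 4) = (3)² × Var(X) = 9 × \frac{3}{2} = \frac{27}{2}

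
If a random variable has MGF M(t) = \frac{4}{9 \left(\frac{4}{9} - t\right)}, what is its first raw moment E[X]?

To find E[X], compute M^(1)(0):
M^(1)(t) = \frac{4}{9 \left(\frac{4}{9} - t\right)^{2}}
M^(1)(0) = \frac{9}{4}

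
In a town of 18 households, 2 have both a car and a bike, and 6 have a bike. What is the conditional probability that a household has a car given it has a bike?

P(A ∩ B) = 2/18 = 1/9
P(B) = 6/18 = 1/3
P(A|B) = P(A ∩ B) / P(B) = (1/9) / (1/3) = 1/3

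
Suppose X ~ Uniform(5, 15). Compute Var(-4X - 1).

For X ~ Uniform(5, 15):
Var(X) = \frac{25}{3}
Var(-4X - 1) = (-4)² × Var(X) = 16 × \frac{25}{3} = \frac{400}{3}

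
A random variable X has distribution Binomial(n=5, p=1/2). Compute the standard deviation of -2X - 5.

For X ~ Binomial(n=5, p=1/2):
Var(X) = \frac{5}{4}
SD(X) = √(Var(X)) = √(\frac{5}{4}) = \frac{\sqrt{5}}{2}
SD(-2X - 5) = |-2| × SD(X) = 2 × \frac{\sqrt{5}}{2} = \sqrt{5}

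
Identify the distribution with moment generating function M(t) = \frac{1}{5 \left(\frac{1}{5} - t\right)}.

The MGF M(t) = \frac{1}{5 \left(\frac{1}{5} - t\right)} is the standard form for the Exponential distribution.
Comparing with the known MGF formula identifies: Exponential(rate λ=1/5)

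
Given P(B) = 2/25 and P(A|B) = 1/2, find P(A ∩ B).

By definition, P(A|B) = P(A ∩ B) / P(B)
So P(A ∩ B) = P(A|B) × P(B)
= 1/2 × 2/25
= 1/25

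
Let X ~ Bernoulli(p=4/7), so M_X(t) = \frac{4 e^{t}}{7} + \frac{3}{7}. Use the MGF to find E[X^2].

To find E[X^2], compute M^(2)(0):
M^(1)(t) = \frac{4 e^{t}}{7}
M^(2)(t) = \frac{4 e^{t}}{7}
M^(2)(0) = \frac{4}{7}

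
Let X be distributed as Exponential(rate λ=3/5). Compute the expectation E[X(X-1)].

E[X(X-1)] = E[X² - X] = E[X²] - E[X]
E[X] = \frac{5}{3}
E[X²] = Var(X) + (E[X])² = \frac{25}{9} + (\frac{5}{3})² = \frac{50}{9}
E[X(X-1)] = \frac{50}{9} - \frac{5}{3} = \frac{35}{9}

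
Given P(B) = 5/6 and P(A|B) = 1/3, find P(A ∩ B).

By definition, P(A|B) = P(A ∩ B) / P(B)
So P(A ∩ B) = P(A|B) × P(B)
= 1/3 × 5/6
= 5/18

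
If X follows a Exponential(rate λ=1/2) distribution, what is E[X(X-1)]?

E[X(X-1)] = E[X² - X] = E[X²] - E[X]
E[X] = 2
E[X²] = Var(X) + (E[X])² = 4 + (2)² = 8
E[X(X-1)] = 8 - 2 = 6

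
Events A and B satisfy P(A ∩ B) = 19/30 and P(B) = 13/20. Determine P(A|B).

P(A|B) = P(A ∩ B) / P(B)
= (19/30) / (13/20)
= 38/39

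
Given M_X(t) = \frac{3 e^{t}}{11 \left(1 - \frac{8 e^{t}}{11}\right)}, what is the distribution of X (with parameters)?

The MGF M(t) = \frac{3 e^{t}}{11 \left(1 - \frac{8 e^{t}}{11}\right)} is the standard form for the Geometric distribution.
Comparing with the known MGF formula identifies: Geometric(p=3/11), X = trial number of first success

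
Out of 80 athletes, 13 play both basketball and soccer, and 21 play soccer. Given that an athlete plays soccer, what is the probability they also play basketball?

P(A ∩ B) = 13/80
P(B) = 21/80
P(A|B) = P(A ∩ B) / P(B) = (13/80) / (21/80) = 13/21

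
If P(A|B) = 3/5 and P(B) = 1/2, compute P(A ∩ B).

By definition, P(A|B) = P(A ∩ B) / P(B)
So P(A ∩ B) = P(A|B) × P(B)
= 3/5 × 1/2
= 3/10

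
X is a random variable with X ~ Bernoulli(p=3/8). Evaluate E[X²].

Using the identity E[X²] = Var(X) + (E[X])²:
E[X] = \frac{3}{8}
Var(X) = \frac{15}{64}
E[X²] = \frac{15}{64} + (\frac{3}{8})²
= \frac{3}{8}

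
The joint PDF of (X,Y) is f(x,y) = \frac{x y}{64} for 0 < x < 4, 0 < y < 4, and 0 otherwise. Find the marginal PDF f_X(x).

f_X(x) = ∫_0^4 f(x,y) dy
= ∫_0^4 \frac{x y}{64} dy
= \frac{x}{8} for 0 < x < 4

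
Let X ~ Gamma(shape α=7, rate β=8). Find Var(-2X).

For X ~ Gamma(shape α=7, rate β=8):
Var(X) = \frac{7}{64}
Var(-2X) = (-2)² × Var(X) = 4 × \frac{7}{64} = \frac{7}{16}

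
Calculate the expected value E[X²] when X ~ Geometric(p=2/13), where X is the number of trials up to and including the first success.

Using the identity E[X²] = Var(X) + (E[X])²:
E[X] = \frac{13}{2}
Var(X) = \frac{143}{4}
E[X²] = \frac{143}{4} + (\frac{13}{2})²
= 78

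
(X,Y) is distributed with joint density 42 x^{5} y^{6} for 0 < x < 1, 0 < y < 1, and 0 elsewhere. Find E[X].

E[X] = ∫_0^1 ∫_0^1 x × f(x,y) dy dx
= ∫_0^1 ∫_0^1 x × (42 x^{5} y^{6}) dy dx
= \frac{6}{7}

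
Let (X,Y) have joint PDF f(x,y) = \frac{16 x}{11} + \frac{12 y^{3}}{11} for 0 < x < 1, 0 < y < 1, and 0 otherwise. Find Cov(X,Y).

E[XY] = ∫∫ xy × f(x,y) dx dy = \frac{58}{165}
E[X] = \frac{41}{66}
E[Y] = \frac{32}{55}
Cov(X,Y) = E[XY] - E[X]E[Y] = - \frac{6}{605}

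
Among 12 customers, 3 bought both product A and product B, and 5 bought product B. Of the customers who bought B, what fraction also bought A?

P(A ∩ B) = 3/12 = 1/4
P(B) = 5/12
P(A|B) = P(A ∩ B) / P(B) = (1/4) / (5/12) = 3/5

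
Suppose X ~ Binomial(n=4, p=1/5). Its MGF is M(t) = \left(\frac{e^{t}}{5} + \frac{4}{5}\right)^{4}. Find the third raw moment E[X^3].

To find E[X^3], compute M^(3)(0):
M^(1)(t) = \frac{4 \left(\frac{e^{t}}{5} + \frac{4}{5}\right)^{3} e^{t}}{5}
M^(2)(t) = \frac{4 \left(\frac{e^{t}}{5} + \frac{4}{5}\right)^{3} e^{t}}{5} + \frac{12 \left(\frac{e^{t}}{5} + \frac{4}{5}\right)^{2} e^{2 t}}{25}
M^(3)(t) = \frac{4 \left(\frac{e^{t}}{5} + \frac{4}{5}\right)^{3} e^{t}}{5} + \frac{36 \left(\frac{e^{t}}{5} + \frac{4}{5}\right)^{2} e^{2 t}}{25} + \frac{24 \left(\frac{e^{t}}{5} + \frac{4}{5}\right) e^{3 t}}{125}
M^(3)(0) = \frac{304}{125}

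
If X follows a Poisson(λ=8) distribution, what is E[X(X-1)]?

E[X(X-1)] = E[X² - X] = E[X²] - E[X]
E[X] = 8
E[X²] = Var(X) + (E[X])² = 8 + (8)² = 72
E[X(X-1)] = 72 - 8 = 64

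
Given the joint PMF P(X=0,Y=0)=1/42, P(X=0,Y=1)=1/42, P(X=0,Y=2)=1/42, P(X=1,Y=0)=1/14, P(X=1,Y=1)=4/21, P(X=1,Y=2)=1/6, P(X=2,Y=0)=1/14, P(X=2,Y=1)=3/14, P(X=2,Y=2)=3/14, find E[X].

First find marginal of X:
P(X=0) = 1/14
P(X=1) = 3/7
P(X=2) = 1/2
E[X] = 0 × 1/14 + 1 × 3/7 + 2 × 1/2 = 10/7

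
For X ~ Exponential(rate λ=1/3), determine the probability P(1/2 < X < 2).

P(1/2 < X < 2) = ∫_{1/2}^{2} f(x) dx
where f(x) = \frac{e^{- \frac{x}{3}}}{3}
= - \frac{1}{e^{\frac{2}{3}}} + e^{- \frac{1}{6}}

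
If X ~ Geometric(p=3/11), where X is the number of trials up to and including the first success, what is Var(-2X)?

For X ~ Geometric(p=3/11), where X is the number of trials up to and including the first success:
Var(X) = \frac{88}{9}
Var(-2X) = (-2)² × Var(X) = 4 × \frac{88}{9} = \frac{352}{9}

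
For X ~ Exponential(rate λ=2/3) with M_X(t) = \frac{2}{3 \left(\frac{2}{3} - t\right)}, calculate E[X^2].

To find E[X^2], compute M^(2)(0):
M^(1)(t) = \frac{2}{3 \left(\frac{2}{3} - t\right)^{2}}
M^(2)(t) = \frac{4}{3 \left(\frac{2}{3} - t\right)^{3}}
M^(2)(0) = \frac{9}{2}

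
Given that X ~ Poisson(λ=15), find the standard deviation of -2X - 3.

For X ~ Poisson(λ=15):
Var(X) = 15
SD(X) = √(Var(X)) = √(15) = \sqrt{15}
SD(-2X - 3) = |-2| × SD(X) = 2 × \sqrt{15} = 2 \sqrt{15}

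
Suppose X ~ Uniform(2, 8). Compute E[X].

For X ~ Uniform(2, 8), the expected value is:
E[X] = 5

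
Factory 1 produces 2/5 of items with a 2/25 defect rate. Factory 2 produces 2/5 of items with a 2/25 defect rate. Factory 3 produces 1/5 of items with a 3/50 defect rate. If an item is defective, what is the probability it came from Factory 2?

Using Bayes' theorem:
P(F1) = 2/5, P(D|F1) = 2/25
P(F2) = 2/5, P(D|F2) = 2/25
P(F3) = 1/5, P(D|F3) = 3/50
P(D) = P(D|F1)P(F1) + P(D|F2)P(F2) + P(D|F3)P(F3)
     = \frac{19}{250}
P(F2|D) = P(D|F2)P(F2) / P(D)
= \frac{8}{19}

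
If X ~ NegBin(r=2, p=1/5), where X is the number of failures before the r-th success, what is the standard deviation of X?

For X ~ NegBin(r=2, p=1/5), where X is the number of failures before the r-th success:
Var(X) = 40
SD(X) = √(Var(X)) = √(40) = 2 \sqrt{10}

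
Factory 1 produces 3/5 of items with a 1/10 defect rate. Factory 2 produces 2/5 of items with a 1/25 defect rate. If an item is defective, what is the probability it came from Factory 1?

Using Bayes' theorem:
P(F1) = 3/5, P(D|F1) = 1/10
P(F2) = 2/5, P(D|F2) = 1/25
P(D) = P(D|F1)P(F1) + P(D|F2)P(F2)
     = \frac{19}{250}
P(F1|D) = P(D|F1)P(F1) / P(D)
= \frac{15}{19}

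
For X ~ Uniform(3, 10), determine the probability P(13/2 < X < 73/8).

P(13/2 < X < 73/8) = ∫_{13/2}^{73/8} f(x) dx
where f(x) = \frac{1}{7}
= \frac{3}{8}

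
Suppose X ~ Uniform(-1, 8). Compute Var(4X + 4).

For X ~ Uniform(-1, 8):
Var(X) = \frac{27}{4}
Var(4X + 4) = (4)² × Var(X) = 16 × \frac{27}{4} = 108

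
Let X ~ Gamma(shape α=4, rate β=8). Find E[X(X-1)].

E[X(X-1)] = E[X² - X] = E[X²] - E[X]
E[X] = \frac{1}{2}
E[X²] = Var(X) + (E[X])² = \frac{1}{16} + (\frac{1}{2})² = \frac{5}{16}
E[X(X-1)] = \frac{5}{16} - \frac{1}{2} = - \frac{3}{16}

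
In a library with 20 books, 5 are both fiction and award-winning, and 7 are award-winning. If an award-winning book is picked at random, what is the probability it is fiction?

P(A ∩ B) = 5/20 = 1/4
P(B) = 7/20
P(A|B) = P(A ∩ B) / P(B) = (1/4) / (7/20) = 5/7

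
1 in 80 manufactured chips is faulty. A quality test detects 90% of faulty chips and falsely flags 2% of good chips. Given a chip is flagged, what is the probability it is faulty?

Let D = the rare event, + = positive/flagged.
P(D) = 1/80
P(+|D) = 90/100 = 9/10
P(+|D') = 2/100 = 1/50
P(+) = P(+|D)P(D) + P(+|D')P(D')
     = \frac{9}{10} × \frac{1}{80} + \frac{1}{50} × \frac{79}{80}
     = \frac{31}{1000}
P(D|+) = P(+|D)P(D)/P(+) = \frac{45}{124}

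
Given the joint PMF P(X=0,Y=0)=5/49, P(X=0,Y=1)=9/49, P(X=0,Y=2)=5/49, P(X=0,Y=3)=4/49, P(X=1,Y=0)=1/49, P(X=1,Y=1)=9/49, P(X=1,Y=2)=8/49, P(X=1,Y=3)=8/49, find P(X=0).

P(X=0) = P(X=0,Y=0) + P(X=0,Y=1) + P(X=0,Y=2) + P(X=0,Y=3)
= 5/49 + 9/49 + 5/49 + 4/49
= 23/49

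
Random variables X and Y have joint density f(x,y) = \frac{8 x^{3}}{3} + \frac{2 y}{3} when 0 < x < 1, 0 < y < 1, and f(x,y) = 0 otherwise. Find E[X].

E[X] = ∫_0^1 ∫_0^1 x × f(x,y) dy dx
= ∫_0^1 ∫_0^1 x × (\frac{8 x^{3}}{3} + \frac{2 y}{3}) dy dx
= \frac{7}{10}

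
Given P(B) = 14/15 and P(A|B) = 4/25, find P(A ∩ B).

By definition, P(A|B) = P(A ∩ B) / P(B)
So P(A ∩ B) = P(A|B) × P(B)
= 4/25 × 14/15
= 56/375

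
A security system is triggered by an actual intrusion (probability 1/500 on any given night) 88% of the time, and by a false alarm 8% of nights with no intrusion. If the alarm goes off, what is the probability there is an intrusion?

Let D = the rare event, + = positive/flagged.
P(D) = 1/500
P(+|D) = 88/100 = 22/25
P(+|D') = 8/100 = 2/25
P(+) = P(+|D)P(D) + P(+|D')P(D')
     = \frac{22}{25} × \frac{1}{500} + \frac{2}{25} × \frac{499}{500}
     = \frac{51}{625}
P(D|+) = P(+|D)P(D)/P(+) = \frac{11}{510}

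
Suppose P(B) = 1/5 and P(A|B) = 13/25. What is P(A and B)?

By definition, P(A|B) = P(A ∩ B) / P(B)
So P(A ∩ B) = P(A|B) × P(B)
= 13/25 × 1/5
= 13/125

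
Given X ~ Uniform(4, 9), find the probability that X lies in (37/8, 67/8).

P(37/8 < X < 67/8) = ∫_{37/8}^{67/8} f(x) dx
where f(x) = \frac{1}{5}
= \frac{3}{4}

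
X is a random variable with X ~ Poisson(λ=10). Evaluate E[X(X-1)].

E[X(X-1)] = E[X² - X] = E[X²] - E[X]
E[X] = 10
E[X²] = Var(X) + (E[X])² = 10 + (10)² = 110
E[X(X-1)] = 110 - 10 = 100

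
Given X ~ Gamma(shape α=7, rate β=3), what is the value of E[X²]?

Using the identity E[X²] = Var(X) + (E[X])²:
E[X] = \frac{7}{3}
Var(X) = \frac{7}{9}
E[X²] = \frac{7}{9} + (\frac{7}{3})²
= \frac{56}{9}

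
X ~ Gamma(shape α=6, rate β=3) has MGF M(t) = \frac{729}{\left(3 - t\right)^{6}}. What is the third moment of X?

To find E[X^3], compute M^(3)(0):
M^(1)(t) = \frac{4374}{\left(3 - t\right)^{7}}
M^(2)(t) = \frac{30618}{\left(3 - t\right)^{8}}
M^(3)(t) = \frac{244944}{\left(3 - t\right)^{9}}
M^(3)(0) = \frac{112}{9}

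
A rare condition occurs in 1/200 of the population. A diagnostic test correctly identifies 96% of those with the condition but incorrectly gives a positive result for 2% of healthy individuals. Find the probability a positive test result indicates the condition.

Let D = the rare event, + = positive/flagged.
P(D) = 1/200
P(+|D) = 96/100 = 24/25
P(+|D') = 2/100 = 1/50
P(+) = P(+|D)P(D) + P(+|D')P(D')
     = \frac{24}{25} × \frac{1}{200} + \frac{1}{50} × \frac{199}{200}
     = \frac{247}{10000}
P(D|+) = P(+|D)P(D)/P(+) = \frac{48}{247}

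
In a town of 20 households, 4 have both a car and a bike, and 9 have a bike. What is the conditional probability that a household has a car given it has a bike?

P(A ∩ B) = 4/20 = 1/5
P(B) = 9/20
P(A|B) = P(A ∩ B) / P(B) = (1/5) / (9/20) = 4/9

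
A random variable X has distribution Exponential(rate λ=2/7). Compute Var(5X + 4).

For X ~ Exponential(rate λ=2/7):
Var(X) = \frac{49}{4}
Var(5X + 4) = (5)² × Var(X) = 25 × \frac{49}{4} = \frac{1225}{4}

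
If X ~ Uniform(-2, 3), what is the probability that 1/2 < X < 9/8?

P(1/2 < X < 9/8) = ∫_{1/2}^{9/8} f(x) dx
where f(x) = \frac{1}{5}
= \frac{1}{8}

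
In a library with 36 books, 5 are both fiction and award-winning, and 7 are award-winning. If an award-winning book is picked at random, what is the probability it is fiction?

P(A ∩ B) = 5/36
P(B) = 7/36
P(A|B) = P(A ∩ B) / P(B) = (5/36) / (7/36) = 5/7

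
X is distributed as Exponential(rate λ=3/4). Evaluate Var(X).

For X ~ Exponential(rate λ=3/4):
Var(X) = \frac{16}{9}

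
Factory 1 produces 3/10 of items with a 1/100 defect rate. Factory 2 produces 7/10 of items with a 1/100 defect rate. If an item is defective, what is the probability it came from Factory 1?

Using Bayes' theorem:
P(F1) = 3/10, P(D|F1) = 1/100
P(F2) = 7/10, P(D|F2) = 1/100
P(D) = P(D|F1)P(F1) + P(D|F2)P(F2)
     = \frac{1}{100}
P(F1|D) = P(D|F1)P(F1) / P(D)
= \frac{3}{10}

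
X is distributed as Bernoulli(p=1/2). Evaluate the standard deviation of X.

For X ~ Bernoulli(p=1/2):
Var(X) = \frac{1}{4}
SD(X) = √(Var(X)) = √(\frac{1}{4}) = \frac{1}{2}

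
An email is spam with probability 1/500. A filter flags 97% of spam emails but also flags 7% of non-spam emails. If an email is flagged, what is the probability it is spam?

Let D = the rare event, + = positive/flagged.
P(D) = 1/500
P(+|D) = 97/100
P(+|D') = 7/100
P(+) = P(+|D)P(D) + P(+|D')P(D')
     = \frac{97}{100} × \frac{1}{500} + \frac{7}{100} × \frac{499}{500}
     = \frac{359}{5000}
P(D|+) = P(+|D)P(D)/P(+) = \frac{97}{3590}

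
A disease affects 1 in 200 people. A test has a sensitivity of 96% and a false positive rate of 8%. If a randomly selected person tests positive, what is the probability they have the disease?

Let D = the rare event, + = positive/flagged.
P(D) = 1/200
P(+|D) = 96/100 = 24/25
P(+|D') = 8/100 = 2/25
P(+) = P(+|D)P(D) + P(+|D')P(D')
     = \frac{24}{25} × \frac{1}{200} + \frac{2}{25} × \frac{199}{200}
     = \frac{211}{2500}
P(D|+) = P(+|D)P(D)/P(+) = \frac{12}{211}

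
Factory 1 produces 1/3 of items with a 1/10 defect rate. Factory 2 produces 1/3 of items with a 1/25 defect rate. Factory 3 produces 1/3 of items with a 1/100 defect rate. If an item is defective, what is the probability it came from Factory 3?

Using Bayes' theorem:
P(F1) = 1/3, P(D|F1) = 1/10
P(F2) = 1/3, P(D|F2) = 1/25
P(F3) = 1/3, P(D|F3) = 1/100
P(D) = P(D|F1)P(F1) + P(D|F2)P(F2) + P(D|F3)P(F3)
     = \frac{1}{20}
P(F3|D) = P(D|F3)P(F3) / P(D)
= \frac{1}{15}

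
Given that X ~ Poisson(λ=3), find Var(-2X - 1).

For X ~ Poisson(λ=3):
Var(X) = 3
Var(-2X - 1) = (-2)² × Var(X) = 4 × 3 = 12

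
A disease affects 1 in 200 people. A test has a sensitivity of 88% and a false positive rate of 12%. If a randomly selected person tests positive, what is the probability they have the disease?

Let D = the rare event, + = positive/flagged.
P(D) = 1/200
P(+|D) = 88/100 = 22/25
P(+|D') = 12/100 = 3/25
P(+) = P(+|D)P(D) + P(+|D')P(D')
     = \frac{22}{25} × \frac{1}{200} + \frac{3}{25} × \frac{199}{200}
     = \frac{619}{5000}
P(D|+) = P(+|D)P(D)/P(+) = \frac{22}{619}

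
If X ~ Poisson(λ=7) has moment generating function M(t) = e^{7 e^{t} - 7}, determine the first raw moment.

To find E[X], compute M^(1)(0):
M^(1)(t) = 7 e^{t} e^{7 e^{t} - 7}
M^(1)(0) = 7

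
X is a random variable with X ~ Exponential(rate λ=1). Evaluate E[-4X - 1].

For X ~ Exponential(rate λ=1):
E[X] = 1
E[-4X - 1] = -4 × E[X] - 1 = -5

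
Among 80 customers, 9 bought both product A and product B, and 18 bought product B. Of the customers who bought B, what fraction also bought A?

P(A ∩ B) = 9/80
P(B) = 18/80 = 9/40
P(A|B) = P(A ∩ B) / P(B) = (9/80) / (9/40) = 1/2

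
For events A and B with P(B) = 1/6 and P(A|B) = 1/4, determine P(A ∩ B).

By definition, P(A|B) = P(A ∩ B) / P(B)
So P(A ∩ B) = P(A|B) × P(B)
= 1/4 × 1/6
= 1/24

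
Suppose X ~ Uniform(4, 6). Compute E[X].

For X ~ Uniform(4, 6), the expected value is:
E[X] = 5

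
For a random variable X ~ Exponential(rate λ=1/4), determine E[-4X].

For X ~ Exponential(rate λ=1/4):
E[X] = 4
E[-4X] = -4 × E[X] + 0 = -16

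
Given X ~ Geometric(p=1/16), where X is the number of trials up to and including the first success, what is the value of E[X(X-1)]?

E[X(X-1)] = E[X² - X] = E[X²] - E[X]
E[X] = 16
E[X²] = Var(X) + (E[X])² = 240 + (16)² = 496
E[X(X-1)] = 496 - 16 = 480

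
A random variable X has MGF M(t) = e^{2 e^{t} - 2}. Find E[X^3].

To find E[X^3], compute M^(3)(0):
M^(1)(t) = 2 e^{t} e^{2 e^{t} - 2}
M^(2)(t) = 4 e^{2 t} e^{2 e^{t} - 2} + 2 e^{t} e^{2 e^{t} - 2}
M^(3)(t) = 8 e^{3 t} e^{2 e^{t} - 2} + 12 e^{2 t} e^{2 e^{t} - 2} + 2 e^{t} e^{2 e^{t} - 2}
M^(3)(0) = 22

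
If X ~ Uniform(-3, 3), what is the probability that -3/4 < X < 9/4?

P(-3/4 < X < 9/4) = ∫_{-3/4}^{9/4} f(x) dx
where f(x) = \frac{1}{6}
= \frac{1}{2}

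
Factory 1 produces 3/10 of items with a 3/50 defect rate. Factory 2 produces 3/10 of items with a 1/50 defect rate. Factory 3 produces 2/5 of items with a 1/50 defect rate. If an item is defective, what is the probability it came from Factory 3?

Using Bayes' theorem:
P(F1) = 3/10, P(D|F1) = 3/50
P(F2) = 3/10, P(D|F2) = 1/50
P(F3) = 2/5, P(D|F3) = 1/50
P(D) = P(D|F1)P(F1) + P(D|F2)P(F2) + P(D|F3)P(F3)
     = \frac{4}{125}
P(F3|D) = P(D|F3)P(F3) / P(D)
= \frac{1}{4}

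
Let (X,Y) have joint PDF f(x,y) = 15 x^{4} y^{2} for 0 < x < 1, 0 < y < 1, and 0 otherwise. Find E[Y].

E[Y] = ∫_0^1 ∫_0^1 y × f(x,y) dx dy
= \frac{3}{4}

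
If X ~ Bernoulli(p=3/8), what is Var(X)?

For X ~ Bernoulli(p=3/8):
Var(X) = \frac{15}{64}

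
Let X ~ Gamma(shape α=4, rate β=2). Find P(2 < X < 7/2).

P(2 < X < 7/2) = ∫_{2}^{7/2} f(x) dx
where f(x) = \frac{8 x^{3} e^{- 2 x}}{3}
= \frac{-269 + 71 e^{3}}{3 e^{7}}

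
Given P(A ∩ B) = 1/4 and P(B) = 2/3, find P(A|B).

P(A|B) = P(A ∩ B) / P(B)
= (1/4) / (2/3)
= 3/8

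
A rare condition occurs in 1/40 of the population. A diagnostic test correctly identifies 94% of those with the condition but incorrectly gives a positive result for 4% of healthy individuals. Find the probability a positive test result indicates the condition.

Let D = the rare event, + = positive/flagged.
P(D) = 1/40
P(+|D) = 94/100 = 47/50
P(+|D') = 4/100 = 1/25
P(+) = P(+|D)P(D) + P(+|D')P(D')
     = \frac{47}{50} × \frac{1}{40} + \frac{1}{25} × \frac{39}{40}
     = \frac{1}{16}
P(D|+) = P(+|D)P(D)/P(+) = \frac{47}{125}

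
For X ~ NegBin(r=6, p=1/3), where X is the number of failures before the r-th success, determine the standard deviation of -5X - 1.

For X ~ NegBin(r=6, p=1/3), where X is the number of failures before the r-th success:
Var(X) = 36
SD(X) = √(Var(X)) = √(36) = 6
SD(-5X - 1) = |-5| × SD(X) = 5 × 6 = 30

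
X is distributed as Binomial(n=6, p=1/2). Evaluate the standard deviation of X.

For X ~ Binomial(n=6, p=1/2):
Var(X) = \frac{3}{2}
SD(X) = √(Var(X)) = √(\frac{3}{2}) = \frac{\sqrt{6}}{2}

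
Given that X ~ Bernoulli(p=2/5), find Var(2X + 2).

For X ~ Bernoulli(p=2/5):
Var(X) = \frac{6}{25}
Var(2X + 2) = (2)² × Var(X) = 4 × \frac{6}{25} = \frac{24}{25}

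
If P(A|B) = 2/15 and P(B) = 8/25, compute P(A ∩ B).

By definition, P(A|B) = P(A ∩ B) / P(B)
So P(A ∩ B) = P(A|B) × P(B)
= 2/15 × 8/25
= 16/375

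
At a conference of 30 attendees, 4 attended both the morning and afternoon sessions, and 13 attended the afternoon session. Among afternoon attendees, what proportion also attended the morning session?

P(A ∩ B) = 4/30 = 2/15
P(B) = 13/30
P(A|B) = P(A ∩ B) / P(B) = (2/15) / (13/30) = 4/13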